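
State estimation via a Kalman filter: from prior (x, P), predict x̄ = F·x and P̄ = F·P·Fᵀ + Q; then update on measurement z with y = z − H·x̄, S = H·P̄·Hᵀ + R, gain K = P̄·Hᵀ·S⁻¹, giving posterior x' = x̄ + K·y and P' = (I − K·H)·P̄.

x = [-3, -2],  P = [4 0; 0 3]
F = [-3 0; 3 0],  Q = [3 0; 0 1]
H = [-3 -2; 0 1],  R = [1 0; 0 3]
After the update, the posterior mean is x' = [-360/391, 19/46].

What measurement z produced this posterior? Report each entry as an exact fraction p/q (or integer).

x̄ = F·x = [9, -9]
P̄ = F·P·Fᵀ + Q = [39 -36; -36 37]
S = H·P̄·Hᵀ + R = [68 34; 34 40]
K = P̄·Hᵀ·S⁻¹ = [-144/391 -27/46; 3/46 20/23]
x' − x̄ = [-3879/391, 433/46] = K·y
y = (KᵀK)⁻¹·Kᵀ·(x' − x̄) = [11, 10]
z = y + H·x̄ = [11, 10] + [-9, -9] = [2, 1]

z = [2, 1]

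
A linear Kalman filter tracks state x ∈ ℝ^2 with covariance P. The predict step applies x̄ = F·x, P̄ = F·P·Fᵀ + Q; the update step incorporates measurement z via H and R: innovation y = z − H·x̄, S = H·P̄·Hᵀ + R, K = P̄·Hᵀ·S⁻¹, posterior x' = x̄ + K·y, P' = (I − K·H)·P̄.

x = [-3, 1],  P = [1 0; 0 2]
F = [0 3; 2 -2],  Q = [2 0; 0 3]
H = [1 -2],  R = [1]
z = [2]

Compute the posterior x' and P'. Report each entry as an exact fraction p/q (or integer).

x' = [-361/129, -106/43]
P' = [644/129 100/43; 100/43 57/43]

x̄ = F·x = [3, -8]
P̄ = F·P·Fᵀ + Q = [20 -12; -12 15]
y = z − H·x̄ = [-17]
S = H·P̄·Hᵀ + R = [129]
K = P̄·Hᵀ·S⁻¹ = [44/129; -14/43]
x' = x̄ + K·y = [-361/129, -106/43]
P' = (I − K·H)·P̄ = [644/129 100/43; 100/43 57/43]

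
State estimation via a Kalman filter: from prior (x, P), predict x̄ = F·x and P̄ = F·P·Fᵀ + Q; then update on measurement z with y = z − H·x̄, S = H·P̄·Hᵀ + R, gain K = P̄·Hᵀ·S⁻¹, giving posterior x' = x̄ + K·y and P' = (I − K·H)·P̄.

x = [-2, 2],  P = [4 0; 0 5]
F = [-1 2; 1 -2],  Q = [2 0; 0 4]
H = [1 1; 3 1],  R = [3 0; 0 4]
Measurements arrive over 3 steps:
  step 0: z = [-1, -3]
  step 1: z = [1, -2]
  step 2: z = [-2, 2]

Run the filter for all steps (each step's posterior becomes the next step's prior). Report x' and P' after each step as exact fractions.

step 0: x' = [-353/499, -188/499], P' = [688/499 -1132/499; -1132/499 2524/499]
step 1: x' = [-387209/309049, 570645/309049], P' = [433384/309049 -714988/309049; -714988/309049 1589740/309049]
step 2: x' = [352989405/194447611, -638534753/194447611], P' = [272973952/194447611 -450423868/194447611; -450423868/194447611 1001316556/194447611]

step 0: x̄ = F·x = [6, -6]
step 0: P̄ = F·P·Fᵀ + Q = [26 -24; -24 28]
step 0: y = z − H·x̄ = [-1, -15]
step 0: S = H·P̄·Hᵀ + R = [9 10; 10 122]
step 0: K = P̄·Hᵀ·S⁻¹ = [-148/499 233/499; 464/499 -218/499]
step 0: x' = x̄ + K·y = [-353/499, -188/499]
step 0: P' = (I − K·H)·P̄ = [688/499 -1132/499; -1132/499 2524/499]
step 1: x̄ = F·x = [-23/499, 23/499]
step 1: P̄ = F·P·Fᵀ + Q = [16310/499 -15312/499; -15312/499 17308/499]
step 1: y = z − H·x̄ = [1, -952/499]
step 1: S = H·P̄·Hᵀ + R = [9 10; 10 74222/499]
step 1: K = P̄·Hᵀ·S⁻¹ = [-93868/309049 146291/309049; 291584/309049 -138806/309049]
step 1: x' = x̄ + K·y = [-387209/309049, 570645/309049]
step 1: P' = (I − K·H)·P̄ = [433384/309049 -714988/309049; -714988/309049 1589740/309049]
step 2: x̄ = F·x = [1528499/309049, -1528499/309049]
step 2: P̄ = F·P·Fᵀ + Q = [10270394/309049 -9652296/309049; -9652296/309049 10888492/309049]
step 2: y = z − H·x̄ = [-2, -2438900/309049]
step 2: S = H·P̄·Hᵀ + R = [9 10; 10 46644458/309049]
step 2: K = P̄·Hᵀ·S⁻¹ = [-59149972/194447611 92124497/194447611; 183630896/194447611 -87488762/194447611]
step 2: x' = x̄ + K·y = [352989405/194447611, -638534753/194447611]
step 2: P' = (I − K·H)·P̄ = [272973952/194447611 -450423868/194447611; -450423868/194447611 1001316556/194447611]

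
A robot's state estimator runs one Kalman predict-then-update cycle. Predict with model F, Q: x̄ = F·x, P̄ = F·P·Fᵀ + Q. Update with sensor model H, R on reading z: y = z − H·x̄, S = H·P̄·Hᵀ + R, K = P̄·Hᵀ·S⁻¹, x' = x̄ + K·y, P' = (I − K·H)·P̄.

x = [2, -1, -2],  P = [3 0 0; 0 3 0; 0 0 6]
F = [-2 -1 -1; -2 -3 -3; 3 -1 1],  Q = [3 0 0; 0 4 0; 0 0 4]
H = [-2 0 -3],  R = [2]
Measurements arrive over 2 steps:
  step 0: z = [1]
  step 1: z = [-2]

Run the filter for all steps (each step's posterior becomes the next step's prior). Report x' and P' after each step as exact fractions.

step 0: x̄ = F·x = [-1, 5, 5]
step 0: P̄ = F·P·Fᵀ + Q = [24 39 -21; 39 97 -27; -21 -27 40]
step 0: y = z − H·x̄ = [14]
step 0: S = H·P̄·Hᵀ + R = [206]
step 0: K = P̄·Hᵀ·S⁻¹ = [15/206; 3/206; -39/103]
step 0: x' = x̄ + K·y = [2/103, 536/103, -31/103]
step 0: P' = (I − K·H)·P̄ = [4719/206 7989/206 -1578/103; 7989/206 19973/206 -2664/103; -1578/103 -2664/103 1078/103]
step 1: x̄ = F·x = [-509/103, -1519/103, -561/103]
step 1: P̄ = F·P·Fᵀ + Q = [50299/206 91959/206 -1353/103; 91959/206 180953/206 1965/103; -1353/103 1965/103 4605/103]
step 1: y = z − H·x̄ = [-2907/103]
step 1: S = H·P̄·Hᵀ + R = [126013/103]
step 1: K = P̄·Hᵀ·S⁻¹ = [-46240/126013; -97854/126013; -11109/126013]
step 1: x' = x̄ + K·y = [682321/126013, 903377/126013, -372810/126013]
step 1: P' = (I − K·H)·P̄ = [20019929/252026 24645549/252026 -6642483/126013; 24645549/252026 35452619/252026 -8149947/126013; -6642483/126013 -8149947/126013 4435728/126013]

step 0: x' = [2/103, 536/103, -31/103], P' = [4719/206 7989/206 -1578/103; 7989/206 19973/206 -2664/103; -1578/103 -2664/103 1078/103]
step 1: x' = [682321/126013, 903377/126013, -372810/126013], P' = [20019929/252026 24645549/252026 -6642483/126013; 24645549/252026 35452619/252026 -8149947/126013; -6642483/126013 -8149947/126013 4435728/126013]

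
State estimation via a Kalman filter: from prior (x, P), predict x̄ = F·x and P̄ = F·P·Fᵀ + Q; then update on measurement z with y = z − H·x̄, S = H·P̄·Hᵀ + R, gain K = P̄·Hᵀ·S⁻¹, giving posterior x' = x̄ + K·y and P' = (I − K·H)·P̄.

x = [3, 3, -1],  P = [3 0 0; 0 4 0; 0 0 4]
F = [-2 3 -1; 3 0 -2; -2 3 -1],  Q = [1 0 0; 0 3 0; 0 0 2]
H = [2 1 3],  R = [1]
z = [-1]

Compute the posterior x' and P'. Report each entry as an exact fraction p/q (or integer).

x̄ = F·x = [4, 11, 4]
P̄ = F·P·Fᵀ + Q = [53 -10 52; -10 46 -10; 52 -10 54]
y = z − H·x̄ = [-32]
S = H·P̄·Hᵀ + R = [1269]
K = P̄·Hᵀ·S⁻¹ = [28/141; -4/1269; 256/1269]
x' = x̄ + K·y = [-332/141, 14087/1269, -3116/1269]
P' = (I − K·H)·P̄ = [139/47 -1298/141 164/141; -1298/141 58358/1269 -11666/1269; 164/141 -11666/1269 2990/1269]

x' = [-332/141, 14087/1269, -3116/1269]
P' = [139/47 -1298/141 164/141; -1298/141 58358/1269 -11666/1269; 164/141 -11666/1269 2990/1269]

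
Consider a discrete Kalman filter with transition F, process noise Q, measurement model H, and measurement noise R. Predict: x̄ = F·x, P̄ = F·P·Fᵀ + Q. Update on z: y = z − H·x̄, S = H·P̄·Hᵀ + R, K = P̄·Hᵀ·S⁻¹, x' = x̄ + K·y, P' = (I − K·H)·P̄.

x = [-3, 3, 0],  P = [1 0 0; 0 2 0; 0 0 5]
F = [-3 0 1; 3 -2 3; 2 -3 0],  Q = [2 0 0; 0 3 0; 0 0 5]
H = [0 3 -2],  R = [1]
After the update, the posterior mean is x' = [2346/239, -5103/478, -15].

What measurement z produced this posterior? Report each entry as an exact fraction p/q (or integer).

x̄ = F·x = [9, -15, -15]
P̄ = F·P·Fᵀ + Q = [16 6 -6; 6 65 18; -6 18 27]
S = H·P̄·Hᵀ + R = [478]
K = P̄·Hᵀ·S⁻¹ = [15/239; 159/478; 0]
x' − x̄ = [195/239, 2067/478, 0] = K·y
y = (KᵀK)⁻¹·Kᵀ·(x' − x̄) = [13]
z = y + H·x̄ = [13] + [-15] = [-2]

z = [-2]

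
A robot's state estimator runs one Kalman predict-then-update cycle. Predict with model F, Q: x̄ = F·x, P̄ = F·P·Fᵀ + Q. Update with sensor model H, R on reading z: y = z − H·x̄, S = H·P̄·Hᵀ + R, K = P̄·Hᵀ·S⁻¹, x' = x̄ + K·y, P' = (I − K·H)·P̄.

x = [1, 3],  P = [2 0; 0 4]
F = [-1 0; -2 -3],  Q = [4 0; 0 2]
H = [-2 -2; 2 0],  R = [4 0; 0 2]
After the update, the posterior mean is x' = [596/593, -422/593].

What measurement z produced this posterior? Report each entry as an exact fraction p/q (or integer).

x̄ = F·x = [-1, -11]
P̄ = F·P·Fᵀ + Q = [6 4; 4 46]
S = H·P̄·Hᵀ + R = [244 -40; -40 26]
K = P̄·Hᵀ·S⁻¹ = [-5/593 266/593; -285/593 -256/593]
x' − x̄ = [1189/593, 6101/593] = K·y
y = (KᵀK)⁻¹·Kᵀ·(x' − x̄) = [-25, 4]
z = y + H·x̄ = [-25, 4] + [24, -2] = [-1, 2]

z = [-1, 2]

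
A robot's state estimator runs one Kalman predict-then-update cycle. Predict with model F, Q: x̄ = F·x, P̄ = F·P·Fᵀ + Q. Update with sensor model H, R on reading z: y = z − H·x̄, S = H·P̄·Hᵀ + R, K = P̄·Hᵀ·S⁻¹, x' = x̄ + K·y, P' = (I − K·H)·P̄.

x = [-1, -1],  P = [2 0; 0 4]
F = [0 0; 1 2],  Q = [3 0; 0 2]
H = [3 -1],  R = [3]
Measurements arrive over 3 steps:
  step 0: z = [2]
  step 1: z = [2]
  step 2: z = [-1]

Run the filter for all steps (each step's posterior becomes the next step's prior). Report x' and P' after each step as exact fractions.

step 0: x̄ = F·x = [0, -3]
step 0: P̄ = F·P·Fᵀ + Q = [3 0; 0 20]
step 0: y = z − H·x̄ = [-1]
step 0: S = H·P̄·Hᵀ + R = [50]
step 0: K = P̄·Hᵀ·S⁻¹ = [9/50; -2/5]
step 0: x' = x̄ + K·y = [-9/50, -13/5]
step 0: P' = (I − K·H)·P̄ = [69/50 18/5; 18/5 12]
step 1: x̄ = F·x = [0, -269/50]
step 1: P̄ = F·P·Fᵀ + Q = [3 0; 0 3289/50]
step 1: y = z − H·x̄ = [-169/50]
step 1: S = H·P̄·Hᵀ + R = [4789/50]
step 1: K = P̄·Hᵀ·S⁻¹ = [450/4789; -3289/4789]
step 1: x' = x̄ + K·y = [-1521/4789, -14648/4789]
step 1: P' = (I − K·H)·P̄ = [10317/4789 29601/4789; 29601/4789 98670/4789]
step 2: x̄ = F·x = [0, -30817/4789]
step 2: P̄ = F·P·Fᵀ + Q = [3 0; 0 532979/4789]
step 2: y = z − H·x̄ = [-35606/4789]
step 2: S = H·P̄·Hᵀ + R = [676649/4789]
step 2: K = P̄·Hᵀ·S⁻¹ = [43101/676649; -532979/676649]
step 2: x' = x̄ + K·y = [-320454/676649, -391531/676649]
step 2: P' = (I − K·H)·P̄ = [1642038/676649 4796811/676649; 4796811/676649 15989370/676649]

step 0: x' = [-9/50, -13/5], P' = [69/50 18/5; 18/5 12]
step 1: x' = [-1521/4789, -14648/4789], P' = [10317/4789 29601/4789; 29601/4789 98670/4789]
step 2: x' = [-320454/676649, -391531/676649], P' = [1642038/676649 4796811/676649; 4796811/676649 15989370/676649]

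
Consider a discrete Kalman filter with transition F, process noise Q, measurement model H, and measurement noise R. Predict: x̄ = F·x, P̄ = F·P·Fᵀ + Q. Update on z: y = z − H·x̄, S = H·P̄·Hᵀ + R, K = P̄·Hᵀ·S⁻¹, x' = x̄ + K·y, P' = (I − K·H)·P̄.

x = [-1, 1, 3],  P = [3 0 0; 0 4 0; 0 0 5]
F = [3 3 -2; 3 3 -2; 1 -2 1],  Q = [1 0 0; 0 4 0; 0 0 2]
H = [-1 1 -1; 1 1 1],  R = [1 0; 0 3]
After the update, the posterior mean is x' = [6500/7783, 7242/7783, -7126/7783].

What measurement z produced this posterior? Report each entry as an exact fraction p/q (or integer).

x̄ = F·x = [-6, -6, 0]
P̄ = F·P·Fᵀ + Q = [84 83 -25; 83 87 -25; -25 -25 26]
S = H·P̄·Hᵀ + R = [32 27; 27 266]
K = P̄·Hᵀ·S⁻¹ = [2550/7783 3896/7783; 3799/7783 3857/7783; -6268/7783 -66/7783]
x' − x̄ = [53198/7783, 53940/7783, -7126/7783] = K·y
y = (KᵀK)⁻¹·Kᵀ·(x' − x̄) = [1, 13]
z = y + H·x̄ = [1, 13] + [0, -12] = [1, 1]

z = [1, 1]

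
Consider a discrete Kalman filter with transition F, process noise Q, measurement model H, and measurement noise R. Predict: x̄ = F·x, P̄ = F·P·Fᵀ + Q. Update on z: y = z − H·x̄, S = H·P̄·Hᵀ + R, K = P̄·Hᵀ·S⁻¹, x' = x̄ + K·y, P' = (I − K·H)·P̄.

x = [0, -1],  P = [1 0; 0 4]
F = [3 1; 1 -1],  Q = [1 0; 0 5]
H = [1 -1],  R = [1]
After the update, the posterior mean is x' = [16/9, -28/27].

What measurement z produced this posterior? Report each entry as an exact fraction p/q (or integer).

x̄ = F·x = [-1, 1]
P̄ = F·P·Fᵀ + Q = [14 -1; -1 10]
S = H·P̄·Hᵀ + R = [27]
K = P̄·Hᵀ·S⁻¹ = [5/9; -11/27]
x' − x̄ = [25/9, -55/27] = K·y
y = (KᵀK)⁻¹·Kᵀ·(x' − x̄) = [5]
z = y + H·x̄ = [5] + [-2] = [3]

z = [3]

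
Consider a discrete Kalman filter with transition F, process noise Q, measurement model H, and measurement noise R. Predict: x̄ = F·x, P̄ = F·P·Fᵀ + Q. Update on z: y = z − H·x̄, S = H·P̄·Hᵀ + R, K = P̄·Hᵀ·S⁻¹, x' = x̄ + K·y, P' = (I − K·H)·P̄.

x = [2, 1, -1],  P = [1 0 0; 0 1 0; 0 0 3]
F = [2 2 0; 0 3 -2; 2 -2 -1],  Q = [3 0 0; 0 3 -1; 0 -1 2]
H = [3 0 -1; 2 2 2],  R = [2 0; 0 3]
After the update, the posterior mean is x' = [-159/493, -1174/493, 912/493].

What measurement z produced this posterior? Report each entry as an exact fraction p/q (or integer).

x̄ = F·x = [6, 5, 3]
P̄ = F·P·Fᵀ + Q = [11 6 0; 6 24 -1; 0 -1 13]
S = H·P̄·Hᵀ + R = [114 78; 78 235]
K = P̄·Hᵀ·S⁻¹ = [243/986 31/493; -59/20706 855/3451; -4927/20706 625/3451]
x' − x̄ = [-3117/493, -3639/493, -567/493] = K·y
y = (KᵀK)⁻¹·Kᵀ·(x' − x̄) = [-18, -30]
z = y + H·x̄ = [-18, -30] + [15, 28] = [-3, -2]

z = [-3, -2]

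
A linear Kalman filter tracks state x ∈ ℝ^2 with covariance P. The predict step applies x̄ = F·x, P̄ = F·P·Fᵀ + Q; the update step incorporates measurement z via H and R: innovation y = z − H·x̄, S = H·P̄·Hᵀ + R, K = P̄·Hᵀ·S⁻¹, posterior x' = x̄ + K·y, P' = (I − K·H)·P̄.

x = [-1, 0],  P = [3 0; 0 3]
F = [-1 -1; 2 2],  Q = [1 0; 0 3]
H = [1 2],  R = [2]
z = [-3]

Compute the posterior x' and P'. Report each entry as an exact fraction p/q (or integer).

x' = [1, -2]
P' = [194/69 -38/23; -38/23 33/23]

x̄ = F·x = [1, -2]
P̄ = F·P·Fᵀ + Q = [7 -12; -12 27]
y = z − H·x̄ = [0]
S = H·P̄·Hᵀ + R = [69]
K = P̄·Hᵀ·S⁻¹ = [-17/69; 14/23]
x' = x̄ + K·y = [1, -2]
P' = (I − K·H)·P̄ = [194/69 -38/23; -38/23 33/23]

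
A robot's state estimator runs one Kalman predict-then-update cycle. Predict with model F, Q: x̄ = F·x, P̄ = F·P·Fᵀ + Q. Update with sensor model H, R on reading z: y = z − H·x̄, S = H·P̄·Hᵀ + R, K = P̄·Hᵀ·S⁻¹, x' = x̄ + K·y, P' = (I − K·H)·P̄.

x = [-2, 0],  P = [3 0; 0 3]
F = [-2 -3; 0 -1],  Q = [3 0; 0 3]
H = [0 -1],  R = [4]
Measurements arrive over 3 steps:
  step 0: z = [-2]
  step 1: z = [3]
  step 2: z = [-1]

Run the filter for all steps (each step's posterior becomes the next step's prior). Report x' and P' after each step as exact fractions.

step 0: x' = [29/5, 6/5], P' = [339/10 18/5; 18/5 12/5]
step 1: x' = [-844/47, -105/47], P' = [8523/47 288/47; 288/47 108/47]
step 2: x' = [17513/437, 669/437], P' = [342231/437 3600/437; 3600/437 996/437]

step 0: x̄ = F·x = [4, 0]
step 0: P̄ = F·P·Fᵀ + Q = [42 9; 9 6]
step 0: y = z − H·x̄ = [-2]
step 0: S = H·P̄·Hᵀ + R = [10]
step 0: K = P̄·Hᵀ·S⁻¹ = [-9/10; -3/5]
step 0: x' = x̄ + K·y = [29/5, 6/5]
step 0: P' = (I − K·H)·P̄ = [339/10 18/5; 18/5 12/5]
step 1: x̄ = F·x = [-76/5, -6/5]
step 1: P̄ = F·P·Fᵀ + Q = [1017/5 72/5; 72/5 27/5]
step 1: y = z − H·x̄ = [9/5]
step 1: S = H·P̄·Hᵀ + R = [47/5]
step 1: K = P̄·Hᵀ·S⁻¹ = [-72/47; -27/47]
step 1: x' = x̄ + K·y = [-844/47, -105/47]
step 1: P' = (I − K·H)·P̄ = [8523/47 288/47; 288/47 108/47]
step 2: x̄ = F·x = [2003/47, 105/47]
step 2: P̄ = F·P·Fᵀ + Q = [38661/47 900/47; 900/47 249/47]
step 2: y = z − H·x̄ = [58/47]
step 2: S = H·P̄·Hᵀ + R = [437/47]
step 2: K = P̄·Hᵀ·S⁻¹ = [-900/437; -249/437]
step 2: x' = x̄ + K·y = [17513/437, 669/437]
step 2: P' = (I − K·H)·P̄ = [342231/437 3600/437; 3600/437 996/437]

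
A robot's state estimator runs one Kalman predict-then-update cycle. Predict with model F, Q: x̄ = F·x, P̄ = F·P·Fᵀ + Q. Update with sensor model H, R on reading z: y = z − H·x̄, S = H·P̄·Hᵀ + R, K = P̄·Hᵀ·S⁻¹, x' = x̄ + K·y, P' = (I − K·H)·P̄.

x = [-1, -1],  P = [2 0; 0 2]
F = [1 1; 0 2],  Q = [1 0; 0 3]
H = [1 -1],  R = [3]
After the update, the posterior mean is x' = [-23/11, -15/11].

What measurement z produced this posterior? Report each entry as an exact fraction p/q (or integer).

z = [-1]

x̄ = F·x = [-2, -2]
P̄ = F·P·Fᵀ + Q = [5 4; 4 11]
S = H·P̄·Hᵀ + R = [11]
K = P̄·Hᵀ·S⁻¹ = [1/11; -7/11]
x' − x̄ = [-1/11, 7/11] = K·y
y = (KᵀK)⁻¹·Kᵀ·(x' − x̄) = [-1]
z = y + H·x̄ = [-1] + [0] = [-1]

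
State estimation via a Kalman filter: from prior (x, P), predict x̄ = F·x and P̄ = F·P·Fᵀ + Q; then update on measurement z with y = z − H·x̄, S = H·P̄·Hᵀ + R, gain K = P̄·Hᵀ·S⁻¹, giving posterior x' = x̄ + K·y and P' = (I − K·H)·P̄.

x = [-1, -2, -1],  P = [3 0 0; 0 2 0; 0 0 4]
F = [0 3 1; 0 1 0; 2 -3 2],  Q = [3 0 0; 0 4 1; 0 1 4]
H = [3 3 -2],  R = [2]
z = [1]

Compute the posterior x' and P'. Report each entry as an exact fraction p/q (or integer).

x̄ = F·x = [-7, -2, 2]
P̄ = F·P·Fᵀ + Q = [25 6 -10; 6 6 -5; -10 -5 50]
y = z − H·x̄ = [32]
S = H·P̄·Hᵀ + R = [769]
K = P̄·Hᵀ·S⁻¹ = [113/769; 46/769; -145/769]
x' = x̄ + K·y = [-1767/769, -66/769, -3102/769]
P' = (I − K·H)·P̄ = [6456/769 -584/769 8695/769; -584/769 2498/769 2825/769; 8695/769 2825/769 17425/769]

x' = [-1767/769, -66/769, -3102/769]
P' = [6456/769 -584/769 8695/769; -584/769 2498/769 2825/769; 8695/769 2825/769 17425/769]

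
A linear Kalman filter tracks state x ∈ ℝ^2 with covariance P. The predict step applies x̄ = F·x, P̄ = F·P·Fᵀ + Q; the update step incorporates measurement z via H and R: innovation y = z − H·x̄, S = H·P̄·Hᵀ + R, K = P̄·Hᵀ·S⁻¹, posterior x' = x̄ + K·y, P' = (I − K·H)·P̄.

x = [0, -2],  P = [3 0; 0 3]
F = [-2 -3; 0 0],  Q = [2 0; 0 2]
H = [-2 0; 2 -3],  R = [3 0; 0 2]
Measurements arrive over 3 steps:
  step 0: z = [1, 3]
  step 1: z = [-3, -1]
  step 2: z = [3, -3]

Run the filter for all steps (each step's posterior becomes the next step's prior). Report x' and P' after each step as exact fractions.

step 0: x̄ = F·x = [6, 0]
step 0: P̄ = F·P·Fᵀ + Q = [41 0; 0 2]
step 0: y = z − H·x̄ = [13, -9]
step 0: S = H·P̄·Hᵀ + R = [167 -164; -164 184]
step 0: K = P̄·Hᵀ·S⁻¹ = [-205/479 123/1916; -123/479 -501/1916]
step 0: x' = x̄ + K·y = [-271/1916, -1887/1916]
step 0: P' = (I − K·H)·P̄ = [615/958 369/958; 369/958 413/958]
step 1: x̄ = F·x = [6203/1916, 0]
step 1: P̄ = F·P·Fᵀ + Q = [12521/958 0; 0 2]
step 1: y = z − H·x̄ = [3329/958, -7161/958]
step 1: S = H·P̄·Hᵀ + R = [26479/479 -25042/479; -25042/479 34622/479]
step 1: K = P̄·Hᵀ·S⁻¹ = [-125210/302353 37563/604706; -75126/302353 -79437/302353]
step 1: x' = x̄ + K·y = [403371/302353, 665457/604706]
step 1: P' = (I − K·H)·P̄ = [187815/302353 112689/302353; 112689/302353 128084/302353]
step 2: x̄ = F·x = [-3609855/604706, 0]
step 2: P̄ = F·P·Fᵀ + Q = [3860990/302353 0; 0 2]
step 2: y = z − H·x̄ = [-2702796/302353, 2702796/302353]
step 2: S = H·P̄·Hᵀ + R = [16351019/302353 -15443960/302353; -15443960/302353 21491020/302353]
step 2: K = P̄·Hᵀ·S⁻¹ = [-7721980/18667613 1158297/18667613; -4633188/18667613 -49053057/186676130]
step 2: x' = x̄ + K·y = [-64111227/37335226, -12162582/93338065]
step 2: P' = (I − K·H)·P̄ = [11582970/18667613 6949782/18667613; 6949782/18667613 39516959/93338065]

step 0: x' = [-271/1916, -1887/1916], P' = [615/958 369/958; 369/958 413/958]
step 1: x' = [403371/302353, 665457/604706], P' = [187815/302353 112689/302353; 112689/302353 128084/302353]
step 2: x' = [-64111227/37335226, -12162582/93338065], P' = [11582970/18667613 6949782/18667613; 6949782/18667613 39516959/93338065]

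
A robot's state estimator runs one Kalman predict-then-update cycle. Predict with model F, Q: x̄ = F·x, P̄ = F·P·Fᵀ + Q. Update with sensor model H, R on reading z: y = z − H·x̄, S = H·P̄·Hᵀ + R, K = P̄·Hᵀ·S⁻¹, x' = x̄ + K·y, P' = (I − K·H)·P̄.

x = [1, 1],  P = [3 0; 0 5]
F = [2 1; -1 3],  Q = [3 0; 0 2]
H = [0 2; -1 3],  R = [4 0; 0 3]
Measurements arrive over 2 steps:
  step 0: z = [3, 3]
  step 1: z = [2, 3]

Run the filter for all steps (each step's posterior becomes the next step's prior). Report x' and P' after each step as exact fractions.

step 0: x' = [64/31, 4883/2976], P' = [231/31 58/31; 58/31 1069/1488]
step 1: x' = [349724/149567, 1496947/897402], P' = [1137621/149567 264101/149567; 264101/149567 290093/448701]

step 0: x̄ = F·x = [3, 2]
step 0: P̄ = F·P·Fᵀ + Q = [20 9; 9 50]
step 0: y = z − H·x̄ = [-1, 0]
step 0: S = H·P̄·Hᵀ + R = [204 282; 282 419]
step 0: K = P̄·Hᵀ·S⁻¹ = [29/31 -19/31; 1069/2976 47/496]
step 0: x' = x̄ + K·y = [64/31, 4883/2976]
step 0: P' = (I − K·H)·P̄ = [231/31 58/31; 58/31 1069/1488]
step 1: x̄ = F·x = [17171/2976, 2835/992]
step 1: P̄ = F·P·Fᵀ + Q = [61021/1488 -1683/496; -1683/496 2327/496]
step 1: y = z − H·x̄ = [-1843/496, 73/372]
step 1: S = H·P̄·Hᵀ + R = [2823/124 1083/31; 1083/31 9913/93]
step 1: K = P̄·Hᵀ·S⁻¹ = [264101/299134 -115106/149567; 290093/897402 8664/149567]
step 1: x' = x̄ + K·y = [349724/149567, 1496947/897402]
step 1: P' = (I − K·H)·P̄ = [1137621/149567 264101/149567; 264101/149567 290093/448701]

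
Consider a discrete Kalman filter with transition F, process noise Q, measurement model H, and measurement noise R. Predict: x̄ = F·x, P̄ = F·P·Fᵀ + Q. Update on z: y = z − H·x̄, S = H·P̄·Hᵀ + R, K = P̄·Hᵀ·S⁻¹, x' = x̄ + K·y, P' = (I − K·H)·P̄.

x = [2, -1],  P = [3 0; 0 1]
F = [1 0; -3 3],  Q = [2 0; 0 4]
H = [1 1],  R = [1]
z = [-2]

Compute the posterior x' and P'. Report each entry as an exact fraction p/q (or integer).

x' = [9/7, -97/28]
P' = [31/7 -32/7; -32/7 159/28]

x̄ = F·x = [2, -9]
P̄ = F·P·Fᵀ + Q = [5 -9; -9 40]
y = z − H·x̄ = [5]
S = H·P̄·Hᵀ + R = [28]
K = P̄·Hᵀ·S⁻¹ = [-1/7; 31/28]
x' = x̄ + K·y = [9/7, -97/28]
P' = (I − K·H)·P̄ = [31/7 -32/7; -32/7 159/28]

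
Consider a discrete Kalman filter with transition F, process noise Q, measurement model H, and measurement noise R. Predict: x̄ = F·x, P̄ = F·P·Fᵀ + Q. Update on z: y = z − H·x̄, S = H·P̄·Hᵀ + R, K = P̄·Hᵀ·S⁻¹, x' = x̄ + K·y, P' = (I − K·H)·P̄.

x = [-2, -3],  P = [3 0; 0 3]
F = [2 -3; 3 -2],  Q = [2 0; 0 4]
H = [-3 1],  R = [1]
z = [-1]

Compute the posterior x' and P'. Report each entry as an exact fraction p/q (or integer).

x̄ = F·x = [5, 0]
P̄ = F·P·Fᵀ + Q = [41 36; 36 43]
y = z − H·x̄ = [14]
S = H·P̄·Hᵀ + R = [197]
K = P̄·Hᵀ·S⁻¹ = [-87/197; -65/197]
x' = x̄ + K·y = [-233/197, -910/197]
P' = (I − K·H)·P̄ = [508/197 1437/197; 1437/197 4246/197]

x' = [-233/197, -910/197]
P' = [508/197 1437/197; 1437/197 4246/197]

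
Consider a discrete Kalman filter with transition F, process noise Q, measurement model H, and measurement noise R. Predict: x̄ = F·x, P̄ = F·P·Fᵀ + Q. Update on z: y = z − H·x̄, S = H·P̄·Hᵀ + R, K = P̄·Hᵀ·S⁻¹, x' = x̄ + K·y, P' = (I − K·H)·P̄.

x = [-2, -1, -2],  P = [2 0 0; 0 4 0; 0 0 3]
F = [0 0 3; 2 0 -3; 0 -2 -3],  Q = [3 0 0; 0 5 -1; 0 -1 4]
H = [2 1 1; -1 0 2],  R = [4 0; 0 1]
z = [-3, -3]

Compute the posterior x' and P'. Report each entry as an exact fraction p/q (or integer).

x' = [2556/2869, -55931/14345, -14556/14345]
P' = [10938/2869 -23211/2869 5055/2869; -23211/2869 294057/14345 -56363/14345; 5055/2869 -56363/14345 15177/14345]

x̄ = F·x = [-6, 2, 8]
P̄ = F·P·Fᵀ + Q = [30 -27 -27; -27 40 26; -27 26 47]
y = z − H·x̄ = [-1, -25]
S = H·P̄·Hᵀ + R = [47 32; 32 327]
K = P̄·Hᵀ·S⁻¹ = [930/2869 -828/2869; 1396/14345 3329/14345; 2341/14345 5079/14345]
x' = x̄ + K·y = [2556/2869, -55931/14345, -14556/14345]
P' = (I − K·H)·P̄ = [10938/2869 -23211/2869 5055/2869; -23211/2869 294057/14345 -56363/14345; 5055/2869 -56363/14345 15177/14345]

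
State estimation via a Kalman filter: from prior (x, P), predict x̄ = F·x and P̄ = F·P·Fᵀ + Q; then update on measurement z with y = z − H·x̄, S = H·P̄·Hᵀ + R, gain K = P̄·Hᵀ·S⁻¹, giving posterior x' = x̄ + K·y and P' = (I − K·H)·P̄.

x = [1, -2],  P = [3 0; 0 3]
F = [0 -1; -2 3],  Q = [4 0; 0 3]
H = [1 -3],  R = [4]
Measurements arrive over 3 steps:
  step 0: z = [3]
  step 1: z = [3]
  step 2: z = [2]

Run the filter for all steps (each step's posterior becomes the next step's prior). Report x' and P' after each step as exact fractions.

step 0: x̄ = F·x = [2, -8]
step 0: P̄ = F·P·Fᵀ + Q = [7 -9; -9 42]
step 0: y = z − H·x̄ = [-23]
step 0: S = H·P̄·Hᵀ + R = [443]
step 0: K = P̄·Hᵀ·S⁻¹ = [34/443; -135/443]
step 0: x' = x̄ + K·y = [104/443, -439/443]
step 0: P' = (I − K·H)·P̄ = [1945/443 603/443; 603/443 381/443]
step 1: x̄ = F·x = [439/443, -1525/443]
step 1: P̄ = F·P·Fᵀ + Q = [2153/443 63/443; 63/443 5302/443]
step 1: y = z − H·x̄ = [-3685/443]
step 1: S = H·P̄·Hᵀ + R = [51265/443]
step 1: K = P̄·Hᵀ·S⁻¹ = [1964/51265; -15843/51265]
step 1: x' = x̄ + K·y = [6893/10253, -8938/10253]
step 1: P' = (I − K·H)·P̄ = [240443/51265 77529/51265; 77529/51265 46967/51265]
step 2: x̄ = F·x = [8938/10253, -40600/10253]
step 2: P̄ = F·P·Fᵀ + Q = [252027/51265 14157/51265; 14157/51265 607922/51265]
step 2: y = z − H·x̄ = [-110232/10253]
step 2: S = H·P̄·Hᵀ + R = [5843443/51265]
step 2: K = P̄·Hᵀ·S⁻¹ = [209556/5843443; -1809609/5843443]
step 2: x' = x̄ + K·y = [2841014/5843443, -3683504/5843443]
step 2: P' = (I − K·H)·P̄ = [27870705/5843443 9010827/5843443; 9010827/5843443 5416421/5843443]

step 0: x' = [104/443, -439/443], P' = [1945/443 603/443; 603/443 381/443]
step 1: x' = [6893/10253, -8938/10253], P' = [240443/51265 77529/51265; 77529/51265 46967/51265]
step 2: x' = [2841014/5843443, -3683504/5843443], P' = [27870705/5843443 9010827/5843443; 9010827/5843443 5416421/5843443]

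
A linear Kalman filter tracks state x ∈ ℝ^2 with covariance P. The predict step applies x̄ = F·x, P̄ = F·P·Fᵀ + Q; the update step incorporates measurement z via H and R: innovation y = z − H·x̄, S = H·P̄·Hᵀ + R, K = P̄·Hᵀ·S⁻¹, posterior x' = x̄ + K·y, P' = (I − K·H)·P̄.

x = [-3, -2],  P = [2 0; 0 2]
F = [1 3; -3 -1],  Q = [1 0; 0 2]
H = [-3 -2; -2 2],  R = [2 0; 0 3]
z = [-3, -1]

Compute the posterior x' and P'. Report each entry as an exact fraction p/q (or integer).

x' = [23319/32741, 14507/32741]
P' = [6486/32741 -3252/32741; -3252/32741 11262/32741]

x̄ = F·x = [-9, 11]
P̄ = F·P·Fᵀ + Q = [21 -12; -12 22]
y = z − H·x̄ = [-8, -41]
S = H·P̄·Hᵀ + R = [135 62; 62 271]
K = P̄·Hᵀ·S⁻¹ = [-6477/32741 -6492/32741; -6384/32741 9676/32741]
x' = x̄ + K·y = [23319/32741, 14507/32741]
P' = (I − K·H)·P̄ = [6486/32741 -3252/32741; -3252/32741 11262/32741]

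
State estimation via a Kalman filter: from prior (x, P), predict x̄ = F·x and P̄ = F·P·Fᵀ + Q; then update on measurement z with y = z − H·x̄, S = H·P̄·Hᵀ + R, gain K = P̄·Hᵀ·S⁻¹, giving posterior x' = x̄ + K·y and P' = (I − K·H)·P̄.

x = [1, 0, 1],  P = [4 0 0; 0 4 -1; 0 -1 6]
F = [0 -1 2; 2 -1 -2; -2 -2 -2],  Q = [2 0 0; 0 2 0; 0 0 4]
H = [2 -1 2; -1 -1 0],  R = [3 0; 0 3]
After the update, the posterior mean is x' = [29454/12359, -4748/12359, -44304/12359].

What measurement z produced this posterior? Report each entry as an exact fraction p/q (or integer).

z = [-2, -2]

x̄ = F·x = [2, 0, -4]
P̄ = F·P·Fᵀ + Q = [34 -20 -14; -20 42 10; -14 10 52]
S = H·P̄·Hᵀ + R = [317 2; 2 39]
K = P̄·Hᵀ·S⁻¹ = [2368/12359 -4558/12359; -2374/12359 -6850/12359; 2566/12359 1136/12359]
x' − x̄ = [4736/12359, -4748/12359, 5132/12359] = K·y
y = (KᵀK)⁻¹·Kᵀ·(x' − x̄) = [2, 0]
z = y + H·x̄ = [2, 0] + [-4, -2] = [-2, -2]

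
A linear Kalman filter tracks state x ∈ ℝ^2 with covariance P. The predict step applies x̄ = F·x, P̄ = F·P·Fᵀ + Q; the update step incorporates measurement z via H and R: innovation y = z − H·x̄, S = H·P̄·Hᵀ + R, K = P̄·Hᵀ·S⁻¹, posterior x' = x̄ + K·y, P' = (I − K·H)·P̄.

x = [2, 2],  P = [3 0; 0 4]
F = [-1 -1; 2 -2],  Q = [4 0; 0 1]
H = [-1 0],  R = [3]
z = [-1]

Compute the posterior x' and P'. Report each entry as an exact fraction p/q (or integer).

x̄ = F·x = [-4, 0]
P̄ = F·P·Fᵀ + Q = [11 2; 2 29]
y = z − H·x̄ = [-5]
S = H·P̄·Hᵀ + R = [14]
K = P̄·Hᵀ·S⁻¹ = [-11/14; -1/7]
x' = x̄ + K·y = [-1/14, 5/7]
P' = (I − K·H)·P̄ = [33/14 3/7; 3/7 201/7]

x' = [-1/14, 5/7]
P' = [33/14 3/7; 3/7 201/7]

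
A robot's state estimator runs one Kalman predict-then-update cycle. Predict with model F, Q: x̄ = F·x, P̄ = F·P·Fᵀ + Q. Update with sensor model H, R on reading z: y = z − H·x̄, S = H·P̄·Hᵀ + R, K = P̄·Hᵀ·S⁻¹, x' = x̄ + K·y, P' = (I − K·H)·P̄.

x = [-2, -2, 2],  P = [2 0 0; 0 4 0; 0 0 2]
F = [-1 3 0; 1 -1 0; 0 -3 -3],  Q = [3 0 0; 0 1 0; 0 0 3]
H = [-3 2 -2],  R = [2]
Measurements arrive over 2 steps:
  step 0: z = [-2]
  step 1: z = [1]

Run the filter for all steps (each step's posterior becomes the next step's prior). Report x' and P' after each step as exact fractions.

step 0: x' = [38/267, -448/267, -84/89], P' = [4706/267 -1210/267 -2730/89; -1210/267 845/267 876/89; -2730/89 876/89 4965/89]
step 1: x' = [-295744/49215, 79649/32810, 358771/32810], P' = [1636396/49215 -227473/16405 -1051277/16405; -227473/16405 261779/32810 952371/32810; -1051277/16405 952371/32810 4147509/32810]

step 0: x̄ = F·x = [-4, 0, 0]
step 0: P̄ = F·P·Fᵀ + Q = [41 -14 -36; -14 7 12; -36 12 57]
step 0: y = z − H·x̄ = [-14]
step 0: S = H·P̄·Hᵀ + R = [267]
step 0: K = P̄·Hᵀ·S⁻¹ = [-79/267; 32/267; 6/89]
step 0: x' = x̄ + K·y = [38/267, -448/267, -84/89]
step 0: P' = (I − K·H)·P̄ = [4706/267 -1210/267 -2730/89; -1210/267 845/267 876/89; -2730/89 876/89 4965/89]
step 1: x̄ = F·x = [-1382/267, 162/89, 700/89]
step 1: P̄ = F·P·Fᵀ + Q = [20372/267 -4027/89 -19819/89; -4027/89 2746/89 12873/89; -19819/89 12873/89 63255/89]
step 1: y = z − H·x̄ = [-217/89]
step 1: S = H·P̄·Hᵀ + R = [32810/89]
step 1: K = P̄·Hᵀ·S⁻¹ = [5606/16405; -8173/32810; -41307/32810]
step 1: x' = x̄ + K·y = [-295744/49215, 79649/32810, 358771/32810]
step 1: P' = (I − K·H)·P̄ = [1636396/49215 -227473/16405 -1051277/16405; -227473/16405 261779/32810 952371/32810; -1051277/16405 952371/32810 4147509/32810]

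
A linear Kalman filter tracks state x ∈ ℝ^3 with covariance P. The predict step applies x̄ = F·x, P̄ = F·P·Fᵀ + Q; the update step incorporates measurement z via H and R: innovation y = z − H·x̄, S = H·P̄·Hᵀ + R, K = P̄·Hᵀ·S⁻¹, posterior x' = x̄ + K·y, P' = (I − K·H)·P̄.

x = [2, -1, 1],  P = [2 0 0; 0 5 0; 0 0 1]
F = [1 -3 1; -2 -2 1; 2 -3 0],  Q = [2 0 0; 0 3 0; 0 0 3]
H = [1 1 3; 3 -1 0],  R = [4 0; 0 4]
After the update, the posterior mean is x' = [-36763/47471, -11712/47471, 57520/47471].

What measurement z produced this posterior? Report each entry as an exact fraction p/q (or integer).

z = [3, -3]

x̄ = F·x = [6, -1, 7]
P̄ = F·P·Fᵀ + Q = [50 27 49; 27 32 22; 49 22 56]
S = H·P̄·Hᵀ + R = [1070 547; 547 324]
K = P̄·Hᵀ·S⁻¹ = [5295/47471 9082/47471; 13697/47471 -15945/47471; 9061/47471 3017/47471]
x' − x̄ = [-321589/47471, 35759/47471, -274777/47471] = K·y
y = (KᵀK)⁻¹·Kᵀ·(x' − x̄) = [-23, -22]
z = y + H·x̄ = [-23, -22] + [26, 19] = [3, -3]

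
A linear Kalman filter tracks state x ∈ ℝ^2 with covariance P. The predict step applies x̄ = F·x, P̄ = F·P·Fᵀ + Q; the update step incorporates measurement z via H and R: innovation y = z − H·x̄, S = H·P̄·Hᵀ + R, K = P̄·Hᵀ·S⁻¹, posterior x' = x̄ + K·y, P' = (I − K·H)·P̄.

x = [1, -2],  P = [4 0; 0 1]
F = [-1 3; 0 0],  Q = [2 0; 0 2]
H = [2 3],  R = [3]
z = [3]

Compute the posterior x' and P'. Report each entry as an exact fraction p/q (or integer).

x̄ = F·x = [-7, 0]
P̄ = F·P·Fᵀ + Q = [15 0; 0 2]
y = z − H·x̄ = [17]
S = H·P̄·Hᵀ + R = [81]
K = P̄·Hᵀ·S⁻¹ = [10/27; 2/27]
x' = x̄ + K·y = [-19/27, 34/27]
P' = (I − K·H)·P̄ = [35/9 -20/9; -20/9 14/9]

x' = [-19/27, 34/27]
P' = [35/9 -20/9; -20/9 14/9]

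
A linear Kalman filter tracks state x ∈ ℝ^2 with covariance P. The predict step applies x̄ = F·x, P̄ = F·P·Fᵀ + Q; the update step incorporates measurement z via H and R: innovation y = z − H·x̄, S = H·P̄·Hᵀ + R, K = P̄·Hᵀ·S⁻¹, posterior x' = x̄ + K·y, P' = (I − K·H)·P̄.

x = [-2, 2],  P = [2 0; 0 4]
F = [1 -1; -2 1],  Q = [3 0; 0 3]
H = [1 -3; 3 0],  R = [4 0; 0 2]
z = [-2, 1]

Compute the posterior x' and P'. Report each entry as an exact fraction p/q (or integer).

x' = [1777/6467, 5401/6467]
P' = [1350/6467 362/6467; 362/6467 2818/6467]

x̄ = F·x = [-4, 6]
P̄ = F·P·Fᵀ + Q = [9 -8; -8 15]
y = z − H·x̄ = [20, 13]
S = H·P̄·Hᵀ + R = [196 99; 99 83]
K = P̄·Hᵀ·S⁻¹ = [66/6467 2025/6467; -2023/6467 543/6467]
x' = x̄ + K·y = [1777/6467, 5401/6467]
P' = (I − K·H)·P̄ = [1350/6467 362/6467; 362/6467 2818/6467]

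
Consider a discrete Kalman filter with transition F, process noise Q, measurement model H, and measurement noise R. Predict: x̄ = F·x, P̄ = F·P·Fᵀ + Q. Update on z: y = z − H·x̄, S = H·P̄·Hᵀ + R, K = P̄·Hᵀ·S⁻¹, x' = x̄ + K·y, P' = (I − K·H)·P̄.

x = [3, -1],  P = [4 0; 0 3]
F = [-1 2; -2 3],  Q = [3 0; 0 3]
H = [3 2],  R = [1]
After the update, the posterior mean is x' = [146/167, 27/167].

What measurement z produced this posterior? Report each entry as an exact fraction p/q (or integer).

x̄ = F·x = [-5, -9]
P̄ = F·P·Fᵀ + Q = [19 26; 26 46]
S = H·P̄·Hᵀ + R = [668]
K = P̄·Hᵀ·S⁻¹ = [109/668; 85/334]
x' − x̄ = [981/167, 1530/167] = K·y
y = (KᵀK)⁻¹·Kᵀ·(x' − x̄) = [36]
z = y + H·x̄ = [36] + [-33] = [3]

z = [3]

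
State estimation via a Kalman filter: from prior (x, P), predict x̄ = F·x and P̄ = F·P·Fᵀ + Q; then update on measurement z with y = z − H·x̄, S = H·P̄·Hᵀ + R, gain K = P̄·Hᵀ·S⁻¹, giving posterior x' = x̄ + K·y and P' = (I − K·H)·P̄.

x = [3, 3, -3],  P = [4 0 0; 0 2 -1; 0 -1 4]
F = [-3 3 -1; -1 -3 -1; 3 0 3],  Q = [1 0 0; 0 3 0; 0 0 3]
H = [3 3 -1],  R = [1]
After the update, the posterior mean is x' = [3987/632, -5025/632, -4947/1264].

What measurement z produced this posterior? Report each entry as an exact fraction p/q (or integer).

x̄ = F·x = [3, -9, 0]
P̄ = F·P·Fᵀ + Q = [65 -2 -57; -2 23 -15; -57 -15 75]
S = H·P̄·Hᵀ + R = [1264]
K = P̄·Hᵀ·S⁻¹ = [123/632; 39/632; -291/1264]
x' − x̄ = [2091/632, 663/632, -4947/1264] = K·y
y = (KᵀK)⁻¹·Kᵀ·(x' − x̄) = [17]
z = y + H·x̄ = [17] + [-18] = [-1]

z = [-1]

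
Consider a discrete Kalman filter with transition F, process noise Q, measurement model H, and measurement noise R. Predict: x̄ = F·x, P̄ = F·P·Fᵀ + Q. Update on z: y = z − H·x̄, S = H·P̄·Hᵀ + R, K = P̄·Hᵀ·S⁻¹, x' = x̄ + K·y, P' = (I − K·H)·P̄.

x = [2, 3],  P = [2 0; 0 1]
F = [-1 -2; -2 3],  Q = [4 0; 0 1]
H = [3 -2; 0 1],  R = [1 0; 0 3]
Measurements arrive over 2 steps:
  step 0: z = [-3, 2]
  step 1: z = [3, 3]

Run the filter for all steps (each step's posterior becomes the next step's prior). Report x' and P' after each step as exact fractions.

step 0: x' = [-312/721, 701/721], P' = [2318/2163 1054/721; 1054/721 1602/721]
step 1: x' = [3971084/1640827, 3564201/1640827], P' = [890036/1640827 1111821/1640827; 1111821/1640827 3480369/3281654]

step 0: x̄ = F·x = [-8, 5]
step 0: P̄ = F·P·Fᵀ + Q = [10 -2; -2 18]
step 0: y = z − H·x̄ = [31, -3]
step 0: S = H·P̄·Hᵀ + R = [187 -42; -42 21]
step 0: K = P̄·Hᵀ·S⁻¹ = [30/103 1054/2163; -6/103 534/721]
step 0: x' = x̄ + K·y = [-312/721, 701/721]
step 0: P' = (I − K·H)·P̄ = [2318/2163 1054/721; 1054/721 1602/721]
step 1: x̄ = F·x = [-1090/721, 2727/721]
step 1: P̄ = F·P·Fᵀ + Q = [42842/2163 -21038/2163; -21038/2163 16745/2163]
step 1: y = z − H·x̄ = [10887/721, -564/721]
step 1: S = H·P̄·Hᵀ + R = [707177/2163 -96604/2163; -96604/2163 23234/2163]
step 1: K = P̄·Hᵀ·S⁻¹ = [446466/1640827 370607/1640827; -144906/1640827 1160123/3281654]
step 1: x' = x̄ + K·y = [3971084/1640827, 3564201/1640827]
step 1: P' = (I − K·H)·P̄ = [890036/1640827 1111821/1640827; 1111821/1640827 3480369/3281654]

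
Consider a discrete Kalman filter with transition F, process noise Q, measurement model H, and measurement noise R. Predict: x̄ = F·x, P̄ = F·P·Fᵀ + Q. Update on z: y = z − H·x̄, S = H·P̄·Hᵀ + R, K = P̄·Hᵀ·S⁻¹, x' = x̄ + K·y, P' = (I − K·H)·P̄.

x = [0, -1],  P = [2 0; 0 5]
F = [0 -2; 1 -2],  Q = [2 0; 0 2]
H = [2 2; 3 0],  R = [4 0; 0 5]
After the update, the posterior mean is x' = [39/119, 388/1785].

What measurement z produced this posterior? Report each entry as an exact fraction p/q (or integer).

z = [1, 1]

x̄ = F·x = [2, 2]
P̄ = F·P·Fᵀ + Q = [22 20; 20 24]
S = H·P̄·Hᵀ + R = [348 252; 252 203]
K = P̄·Hᵀ·S⁻¹ = [1/17 30/119; 98/255 -108/595]
x' − x̄ = [-199/119, -3182/1785] = K·y
y = (KᵀK)⁻¹·Kᵀ·(x' − x̄) = [-7, -5]
z = y + H·x̄ = [-7, -5] + [8, 6] = [1, 1]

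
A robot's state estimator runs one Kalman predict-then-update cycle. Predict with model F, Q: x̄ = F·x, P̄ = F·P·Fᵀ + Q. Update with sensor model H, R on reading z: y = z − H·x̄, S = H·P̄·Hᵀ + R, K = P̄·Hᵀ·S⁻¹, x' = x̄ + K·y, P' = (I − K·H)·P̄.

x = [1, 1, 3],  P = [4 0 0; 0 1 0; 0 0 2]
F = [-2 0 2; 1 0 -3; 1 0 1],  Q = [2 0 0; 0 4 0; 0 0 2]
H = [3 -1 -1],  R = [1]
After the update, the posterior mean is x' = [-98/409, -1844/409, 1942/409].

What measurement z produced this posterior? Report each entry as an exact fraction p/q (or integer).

x̄ = F·x = [4, -8, 4]
P̄ = F·P·Fᵀ + Q = [26 -20 -4; -20 26 -2; -4 -2 8]
S = H·P̄·Hᵀ + R = [409]
K = P̄·Hᵀ·S⁻¹ = [102/409; -84/409; -18/409]
x' − x̄ = [-1734/409, 1428/409, 306/409] = K·y
y = (KᵀK)⁻¹·Kᵀ·(x' − x̄) = [-17]
z = y + H·x̄ = [-17] + [16] = [-1]

z = [-1]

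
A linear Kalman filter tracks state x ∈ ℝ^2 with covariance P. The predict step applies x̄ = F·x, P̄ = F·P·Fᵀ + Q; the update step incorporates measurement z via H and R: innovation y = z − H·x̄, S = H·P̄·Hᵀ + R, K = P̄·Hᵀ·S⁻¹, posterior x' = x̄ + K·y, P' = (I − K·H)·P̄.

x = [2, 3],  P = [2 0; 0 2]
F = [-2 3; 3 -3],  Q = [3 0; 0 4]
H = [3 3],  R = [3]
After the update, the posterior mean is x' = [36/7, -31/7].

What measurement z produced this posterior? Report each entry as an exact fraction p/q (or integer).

z = [2]

x̄ = F·x = [5, -3]
P̄ = F·P·Fᵀ + Q = [29 -30; -30 40]
S = H·P̄·Hᵀ + R = [84]
K = P̄·Hᵀ·S⁻¹ = [-1/28; 5/14]
x' − x̄ = [1/7, -10/7] = K·y
y = (KᵀK)⁻¹·Kᵀ·(x' − x̄) = [-4]
z = y + H·x̄ = [-4] + [6] = [2]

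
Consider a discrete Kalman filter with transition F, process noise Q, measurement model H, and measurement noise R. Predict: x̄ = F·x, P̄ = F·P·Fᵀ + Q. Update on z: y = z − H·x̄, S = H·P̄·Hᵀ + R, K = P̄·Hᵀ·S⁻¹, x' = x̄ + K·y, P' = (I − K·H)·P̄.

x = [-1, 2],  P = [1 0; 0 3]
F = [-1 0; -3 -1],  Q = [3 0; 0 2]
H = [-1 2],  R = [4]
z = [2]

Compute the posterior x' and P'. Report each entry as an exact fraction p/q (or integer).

x' = [27/26, 77/52]
P' = [51/13 53/26; 53/26 103/52]

x̄ = F·x = [1, 1]
P̄ = F·P·Fᵀ + Q = [4 3; 3 14]
y = z − H·x̄ = [1]
S = H·P̄·Hᵀ + R = [52]
K = P̄·Hᵀ·S⁻¹ = [1/26; 25/52]
x' = x̄ + K·y = [27/26, 77/52]
P' = (I − K·H)·P̄ = [51/13 53/26; 53/26 103/52]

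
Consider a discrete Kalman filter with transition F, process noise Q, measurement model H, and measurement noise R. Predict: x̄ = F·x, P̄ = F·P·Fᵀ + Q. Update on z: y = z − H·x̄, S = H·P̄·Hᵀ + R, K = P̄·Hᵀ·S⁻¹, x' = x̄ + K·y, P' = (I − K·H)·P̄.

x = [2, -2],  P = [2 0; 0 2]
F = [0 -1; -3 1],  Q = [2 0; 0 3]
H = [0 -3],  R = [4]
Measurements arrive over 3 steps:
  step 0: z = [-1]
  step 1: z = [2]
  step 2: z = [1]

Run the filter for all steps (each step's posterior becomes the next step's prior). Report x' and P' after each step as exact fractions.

step 0: x' = [272/211, 37/211], P' = [808/211 -8/211; -8/211 92/211]
step 1: x' = [-16003/73249, -51386/73249], P' = [177862/73249 -464/73249; -464/73249 32180/73249]
step 2: x' = [12007250/16992217, -507265/1544747], P' = [41311030/16992217 -12208/1544747; -12208/1544747 674716/1544747]

step 0: x̄ = F·x = [2, -8]
step 0: P̄ = F·P·Fᵀ + Q = [4 -2; -2 23]
step 0: y = z − H·x̄ = [-25]
step 0: S = H·P̄·Hᵀ + R = [211]
step 0: K = P̄·Hᵀ·S⁻¹ = [6/211; -69/211]
step 0: x' = x̄ + K·y = [272/211, 37/211]
step 0: P' = (I − K·H)·P̄ = [808/211 -8/211; -8/211 92/211]
step 1: x̄ = F·x = [-37/211, -779/211]
step 1: P̄ = F·P·Fᵀ + Q = [514/211 -116/211; -116/211 8045/211]
step 1: y = z − H·x̄ = [-1915/211]
step 1: S = H·P̄·Hᵀ + R = [73249/211]
step 1: K = P̄·Hᵀ·S⁻¹ = [348/73249; -24135/73249]
step 1: x' = x̄ + K·y = [-16003/73249, -51386/73249]
step 1: P' = (I − K·H)·P̄ = [177862/73249 -464/73249; -464/73249 32180/73249]
step 2: x̄ = F·x = [51386/73249, -307/6659]
step 2: P̄ = F·P·Fᵀ + Q = [178678/73249 -3052/6659; -3052/6659 168679/6659]
step 2: y = z − H·x̄ = [5738/6659]
step 2: S = H·P̄·Hᵀ + R = [1544747/6659]
step 2: K = P̄·Hᵀ·S⁻¹ = [9156/1544747; -506037/1544747]
step 2: x' = x̄ + K·y = [12007250/16992217, -507265/1544747]
step 2: P' = (I − K·H)·P̄ = [41311030/16992217 -12208/1544747; -12208/1544747 674716/1544747]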